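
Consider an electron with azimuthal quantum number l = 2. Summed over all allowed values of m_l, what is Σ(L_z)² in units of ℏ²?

m_l runs from −2 to 2, i.e. {-2, -1, 0, 1, 2}.
Summing m² from −2 to 2: Σ m_l² = 10.

Σ(L_z)² = 10 ℏ²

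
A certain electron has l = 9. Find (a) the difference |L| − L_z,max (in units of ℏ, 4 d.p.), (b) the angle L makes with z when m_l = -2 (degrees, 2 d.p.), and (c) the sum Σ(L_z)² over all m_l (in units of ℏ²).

|L|−L_z,max ≈ 0.4868ℏ; θ(m_l=-2) ≈ 102.17°; Σ(L_z)² = 570 ℏ²

|L| − L_z,max = (3√10 − 9)ℏ ≈ 0.4868ℏ.
For m_l = -2: cos θ = -2/√90, θ ≈ 102.17°.
Σ m_l² = 570, so Σ(L_z)² = 570 ℏ².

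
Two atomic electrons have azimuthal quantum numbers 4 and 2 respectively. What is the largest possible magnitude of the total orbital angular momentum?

By the triangle rule, |l₁ − l₂| ≤ L ≤ l₁ + l₂.
Allowed values: L = 2, 3, 4, 5, 6.
The largest magnitude corresponds to L = 6: |L_tot| = ℏ√(6·7) = √42 ℏ.

|L_tot|_max = √42 ℏ ≈ 6.481ℏ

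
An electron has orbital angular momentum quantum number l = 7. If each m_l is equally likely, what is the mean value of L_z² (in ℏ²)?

⟨L_z²⟩ = 18.67 ℏ²

The allowed m_l values are -7, -6, -5, -4, -3, -2, -1, 0, 1, 2, 3, 4, 5, 6, 7.
Average of L_z² over 15 states: 280/15 ℏ² = 18.67 ℏ².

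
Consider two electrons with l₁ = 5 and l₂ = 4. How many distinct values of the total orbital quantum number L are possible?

By the triangle rule, |l₁ − l₂| ≤ L ≤ l₁ + l₂.
Allowed values: L = 1, 2, 3, 4, 5, 6, 7, 8, 9.
That is 9 values.

9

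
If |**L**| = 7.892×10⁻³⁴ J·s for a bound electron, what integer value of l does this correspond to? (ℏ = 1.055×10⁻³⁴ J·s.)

l = 7

|L|/ℏ = (7.892×10⁻³⁴)/(1.055×10⁻³⁴) ≈ 7.481.
l(l+1) ≈ 7.481² ≈ 55.96, so l = 7.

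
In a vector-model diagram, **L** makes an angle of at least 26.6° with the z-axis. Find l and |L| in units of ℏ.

cos θ_min = l/√(l(l+1)) = √(l/(l+1)), so l/(l+1) = cos²(26.6°) = 0.7995.
l = cos²θ/sin²θ ≈ 4.
Then |L| = ℏ√(4·5) = 2√5 ℏ.

l = 4, |L| = 2√5 ℏ ≈ 4.472ℏ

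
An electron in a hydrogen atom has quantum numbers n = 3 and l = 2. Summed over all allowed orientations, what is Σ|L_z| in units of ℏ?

Σ|L_z| = 6 ℏ

The allowed m_l values are -2, -1, 0, 1, 2.
Σ|m_l| = l(l+1) = 6.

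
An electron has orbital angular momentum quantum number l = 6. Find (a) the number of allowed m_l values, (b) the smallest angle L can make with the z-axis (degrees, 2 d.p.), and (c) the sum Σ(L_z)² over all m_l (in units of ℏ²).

There are 2l+1 = 13 values of m_l.
cos θ_min = 6/√42, so θ_min ≈ 22.21°.
Σ m_l² = 182, so Σ(L_z)² = 182 ℏ².

13 values; θ_min ≈ 22.21°; Σ(L_z)² = 182 ℏ²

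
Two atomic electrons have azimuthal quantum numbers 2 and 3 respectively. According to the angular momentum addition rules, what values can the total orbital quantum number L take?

L = 1, 2, 3, 4, 5

By the triangle rule, |l₁ − l₂| ≤ L ≤ l₁ + l₂.
So L can be 1, 2, 3, 4, 5.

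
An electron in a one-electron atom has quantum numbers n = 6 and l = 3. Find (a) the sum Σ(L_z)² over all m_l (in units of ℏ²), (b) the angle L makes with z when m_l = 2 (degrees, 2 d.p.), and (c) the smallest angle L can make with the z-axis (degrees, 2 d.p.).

Σ(L_z)² = 28 ℏ²; θ(m_l=2) ≈ 54.74°; θ_min ≈ 30.00°

Σ m_l² = 28, so Σ(L_z)² = 28 ℏ².
For m_l = 2: cos θ = 2/√12, θ ≈ 54.74°.
cos θ_min = 3/√12, so θ_min ≈ 30.00°.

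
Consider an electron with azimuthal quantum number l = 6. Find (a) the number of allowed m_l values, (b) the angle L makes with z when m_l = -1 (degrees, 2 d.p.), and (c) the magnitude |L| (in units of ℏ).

13 values; θ(m_l=-1) ≈ 98.88°; |L| = √42 ℏ ≈ 6.481ℏ

There are 2l+1 = 13 values of m_l.
For m_l = -1: cos θ = -1/√42, θ ≈ 98.88°.
|L| = ℏ√(6·7) = √42 ℏ ≈ 6.481ℏ.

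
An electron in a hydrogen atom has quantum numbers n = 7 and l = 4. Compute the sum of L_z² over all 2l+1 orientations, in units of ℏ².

Σ(L_z)² = 60 ℏ²

m_l ∈ {-4, -3, -2, -1, 0, 1, 2, 3, 4}.
Σ m_l² = 2·(1 + 4 + 9 + 16) = 60.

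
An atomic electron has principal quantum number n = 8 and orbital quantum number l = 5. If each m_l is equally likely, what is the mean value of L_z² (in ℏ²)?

⟨L_z²⟩ = 10 ℏ²

m_l ∈ {-5, -4, -3, -2, -1, 0, 1, 2, 3, 4, 5}.
Average of L_z² over 11 states: 110/11 ℏ² = 10 ℏ².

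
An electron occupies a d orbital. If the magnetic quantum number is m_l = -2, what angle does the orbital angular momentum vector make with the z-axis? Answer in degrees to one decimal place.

θ ≈ 144.7°

D corresponds to l = 2.
|L|² = l(l+1)ℏ² = 6ℏ², so |L| = √6 ℏ.
L_z = m_l ℏ = −2ℏ.
cos θ = L_z/|L| = -2/√6, so θ ≈ 144.7°.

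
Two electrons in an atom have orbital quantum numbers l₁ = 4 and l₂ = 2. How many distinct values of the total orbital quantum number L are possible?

5

L runs from |4 − 2| = 2 to 4 + 2 = 6.
L ∈ {2, 3, 4, 5, 6}.
That is 5 values.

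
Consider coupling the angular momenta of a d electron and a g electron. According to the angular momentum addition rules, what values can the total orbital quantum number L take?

L = 2, 3, 4, 5, 6

By the triangle rule, |l₁ − l₂| ≤ L ≤ l₁ + l₂.
So L can be 2, 3, 4, 5, 6.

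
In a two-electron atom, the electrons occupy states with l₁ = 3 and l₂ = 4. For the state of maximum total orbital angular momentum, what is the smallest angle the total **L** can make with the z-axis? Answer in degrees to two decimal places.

The total orbital quantum number L ranges from |l₁ − l₂| to l₁ + l₂ in integer steps.
L ∈ {1, 2, 3, 4, 5, 6, 7}.
The maximum is L = 7, with |L_tot| = ℏ√(7·8) = 2√14 ℏ.
The minimum angle with z is arccos(7/√56) ≈ 20.70°.

θ_min ≈ 20.70°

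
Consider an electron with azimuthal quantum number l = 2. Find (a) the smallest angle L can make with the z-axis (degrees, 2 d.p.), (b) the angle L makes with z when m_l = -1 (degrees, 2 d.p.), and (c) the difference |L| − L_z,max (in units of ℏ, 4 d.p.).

θ_min ≈ 35.26°; θ(m_l=-1) ≈ 114.09°; |L|−L_z,max ≈ 0.4495ℏ

cos θ_min = 2/√6, so θ_min ≈ 35.26°.
For m_l = -1: cos θ = -1/√6, θ ≈ 114.09°.
|L| − L_z,max = (√6 − 2)ℏ ≈ 0.4495ℏ.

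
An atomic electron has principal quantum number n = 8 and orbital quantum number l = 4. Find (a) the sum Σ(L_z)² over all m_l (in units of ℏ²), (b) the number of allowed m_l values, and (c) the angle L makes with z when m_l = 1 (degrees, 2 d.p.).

Σ(L_z)² = 60 ℏ²; 9 values; θ(m_l=1) ≈ 77.08°

Σ m_l² = 60, so Σ(L_z)² = 60 ℏ².
There are 2l+1 = 9 values of m_l.
For m_l = 1: cos θ = 1/√20, θ ≈ 77.08°.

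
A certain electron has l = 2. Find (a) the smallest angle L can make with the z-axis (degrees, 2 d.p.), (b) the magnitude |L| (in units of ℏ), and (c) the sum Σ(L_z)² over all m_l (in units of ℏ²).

θ_min ≈ 35.26°; |L| = √6 ℏ ≈ 2.449ℏ; Σ(L_z)² = 10 ℏ²

cos θ_min = 2/√6, so θ_min ≈ 35.26°.
|L| = ℏ√(2·3) = √6 ℏ ≈ 2.449ℏ.
Σ m_l² = 10, so Σ(L_z)² = 10 ℏ².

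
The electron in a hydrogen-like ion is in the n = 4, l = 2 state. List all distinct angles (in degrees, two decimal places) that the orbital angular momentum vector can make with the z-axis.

θ ∈ {35.26°, 65.91°, 90.00°, 114.09°, 144.74°}

|L| = ℏ√(l(l+1)) = √6 ℏ.
cos θ = m_l/√6 for each m_l ∈ {-2, -1, 0, 1, 2}.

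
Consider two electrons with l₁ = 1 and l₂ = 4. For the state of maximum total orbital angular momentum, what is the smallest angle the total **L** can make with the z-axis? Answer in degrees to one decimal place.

Angular momentum addition gives L = |l₁ − l₂|, …, l₁ + l₂.
So L can be 3, 4, 5.
The maximum is L = 5, with |L_tot| = ℏ√(5·6) = √30 ℏ.
The minimum angle with z is arccos(5/√30) ≈ 24.1°.

θ_min ≈ 24.1°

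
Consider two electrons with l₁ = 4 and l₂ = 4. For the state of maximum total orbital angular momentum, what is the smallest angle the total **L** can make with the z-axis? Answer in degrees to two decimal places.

θ_min ≈ 19.47°

By the triangle rule, |l₁ − l₂| ≤ L ≤ l₁ + l₂.
So L can be 0, 1, 2, 3, 4, 5, 6, 7, 8.
The maximum is L = 8, with |L_tot| = ℏ√(8·9) = 6√2 ℏ.
The minimum angle with z is arccos(8/√72) ≈ 19.47°.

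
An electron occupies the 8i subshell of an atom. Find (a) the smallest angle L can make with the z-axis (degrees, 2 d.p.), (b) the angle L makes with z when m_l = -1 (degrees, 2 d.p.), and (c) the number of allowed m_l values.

8i means n = 8, l = 6.
cos θ_min = 6/√42, so θ_min ≈ 22.21°.
For m_l = -1: cos θ = -1/√42, θ ≈ 98.88°.
There are 2l+1 = 13 values of m_l.

θ_min ≈ 22.21°; θ(m_l=-1) ≈ 98.88°; 13 values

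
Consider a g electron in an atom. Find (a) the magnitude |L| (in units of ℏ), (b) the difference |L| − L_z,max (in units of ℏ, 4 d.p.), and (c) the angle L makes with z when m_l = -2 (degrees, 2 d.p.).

|L| = 2√5 ℏ ≈ 4.472ℏ; |L|−L_z,max ≈ 0.4721ℏ; θ(m_l=-2) ≈ 116.57°

For a g orbital, l = 4.
|L| = ℏ√(4·5) = 2√5 ℏ ≈ 4.472ℏ.
|L| − L_z,max = (2√5 − 4)ℏ ≈ 0.4721ℏ.
For m_l = -2: cos θ = -2/√20, θ ≈ 116.57°.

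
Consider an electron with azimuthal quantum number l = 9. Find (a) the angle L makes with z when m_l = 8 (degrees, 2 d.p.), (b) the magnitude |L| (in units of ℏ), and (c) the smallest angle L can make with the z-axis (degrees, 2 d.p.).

θ(m_l=8) ≈ 32.51°; |L| = 3√10 ℏ ≈ 9.487ℏ; θ_min ≈ 18.43°

For m_l = 8: cos θ = 8/√90, θ ≈ 32.51°.
|L| = ℏ√(9·10) = 3√10 ℏ ≈ 9.487ℏ.
cos θ_min = 9/√90, so θ_min ≈ 18.43°.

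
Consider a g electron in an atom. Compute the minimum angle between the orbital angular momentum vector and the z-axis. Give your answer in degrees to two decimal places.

The letter g corresponds to l = 4.
|L| = ℏ√(l(l+1)) = 2√5 ℏ.
The smallest angle corresponds to the largest L_z, i.e. m_l = l = 4, giving L_z = 4ℏ.
cos θ_min = 4/√20, so θ_min ≈ 26.57°.

θ_min ≈ 26.57°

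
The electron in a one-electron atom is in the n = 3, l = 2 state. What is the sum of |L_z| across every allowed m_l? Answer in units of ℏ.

The allowed m_l values are -2, -1, 0, 1, 2.
Σ|m_l| = l(l+1) = 6.

Σ|L_z| = 6 ℏ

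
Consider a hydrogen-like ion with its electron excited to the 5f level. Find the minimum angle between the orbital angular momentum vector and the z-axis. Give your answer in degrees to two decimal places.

The 5f level has l = 3.
|L|² = l(l+1)ℏ² = 12ℏ², so |L| = 2√3 ℏ.
The smallest angle corresponds to the largest L_z, i.e. m_l = l = 3, giving L_z = 3ℏ.
cos θ_min = 3/√12, so θ_min ≈ 30.00°.

θ_min ≈ 30.00°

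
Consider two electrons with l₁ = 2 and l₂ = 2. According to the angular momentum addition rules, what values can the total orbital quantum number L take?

By the triangle rule, |l₁ − l₂| ≤ L ≤ l₁ + l₂.
L ∈ {0, 1, 2, 3, 4}.

L = 0, 1, 2, 3, 4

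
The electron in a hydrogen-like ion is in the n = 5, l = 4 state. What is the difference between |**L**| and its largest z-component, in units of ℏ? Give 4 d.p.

|L| − L_z,max ≈ 0.4721ℏ

|L| = 2√5 ℏ ≈ 4.4721ℏ, while L_z,max = lℏ = 4ℏ.
The difference is (2√5 − 4)ℏ ≈ 0.4721ℏ.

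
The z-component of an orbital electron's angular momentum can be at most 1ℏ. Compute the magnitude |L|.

|L| = √2 ℏ ≈ 1.414ℏ

L_z,max = lℏ, so l = 1.
Then |L| = ℏ√(1·2) = √2 ℏ.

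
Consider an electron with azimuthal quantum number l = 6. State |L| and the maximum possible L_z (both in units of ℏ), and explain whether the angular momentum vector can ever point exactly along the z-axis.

|L| = √42 ℏ ≈ 6.4807ℏ, while L_z,max = lℏ = 6ℏ.
Since |L| > L_z,max, the vector can never point exactly along z; the closest it comes is θ_min = arccos(6/√42) ≈ 22.2°.

No: L_z,max = 6ℏ < |L| = √42 ℏ ≈ 6.481ℏ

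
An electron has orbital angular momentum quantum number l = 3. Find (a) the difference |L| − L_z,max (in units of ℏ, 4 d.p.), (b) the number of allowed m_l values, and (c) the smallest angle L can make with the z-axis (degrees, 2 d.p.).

|L| − L_z,max = (2√3 − 3)ℏ ≈ 0.4641ℏ.
There are 2l+1 = 7 values of m_l.
cos θ_min = 3/√12, so θ_min ≈ 30.00°.

|L|−L_z,max ≈ 0.4641ℏ; 7 values; θ_min ≈ 30.00°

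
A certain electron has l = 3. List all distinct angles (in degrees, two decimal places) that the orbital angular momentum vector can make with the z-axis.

|L|² = l(l+1)ℏ² = 12ℏ², so |L| = 2√3 ℏ.
cos θ = m_l/√12 for each m_l ∈ {-3, -2, -1, 0, 1, 2, 3}.

θ ∈ {30.00°, 54.74°, 73.22°, 90.00°, 106.78°, 125.26°, 150.00°}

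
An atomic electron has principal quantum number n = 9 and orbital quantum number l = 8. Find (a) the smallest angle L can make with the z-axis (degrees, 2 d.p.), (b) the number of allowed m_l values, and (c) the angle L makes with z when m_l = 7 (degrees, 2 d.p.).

θ_min ≈ 19.47°; 17 values; θ(m_l=7) ≈ 34.42°

cos θ_min = 8/√72, so θ_min ≈ 19.47°.
There are 2l+1 = 17 values of m_l.
For m_l = 7: cos θ = 7/√72, θ ≈ 34.42°.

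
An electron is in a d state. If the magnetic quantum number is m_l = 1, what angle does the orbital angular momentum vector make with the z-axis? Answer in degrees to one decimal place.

θ ≈ 65.9°

A d state has l = 2.
|L|² = l(l+1)ℏ² = 6ℏ², so |L| = √6 ℏ.
L_z = m_l ℏ = 1ℏ.
cos θ = L_z/|L| = 1/√6, so θ ≈ 65.9°.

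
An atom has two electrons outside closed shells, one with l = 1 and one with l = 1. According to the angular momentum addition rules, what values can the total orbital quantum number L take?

L = 0, 1, 2

L runs from |1 − 1| = 0 to 1 + 1 = 2.
L ∈ {0, 1, 2}.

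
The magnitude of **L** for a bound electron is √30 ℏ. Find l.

l = 5

Since |L|² = l(l+1)ℏ², l(l+1) = 30.
Solving: l = 5.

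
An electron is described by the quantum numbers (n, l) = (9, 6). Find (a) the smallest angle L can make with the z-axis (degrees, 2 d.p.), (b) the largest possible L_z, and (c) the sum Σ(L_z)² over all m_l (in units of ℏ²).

θ_min ≈ 22.21°; L_z,max = 6ℏ; Σ(L_z)² = 182 ℏ²

cos θ_min = 6/√42, so θ_min ≈ 22.21°.
L_z,max = lℏ = 6ℏ.
Σ m_l² = 182, so Σ(L_z)² = 182 ℏ².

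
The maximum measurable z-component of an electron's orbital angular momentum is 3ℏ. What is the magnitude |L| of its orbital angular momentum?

|L| = 2√3 ℏ ≈ 3.464ℏ

Since max m_l = l, l = 3.
Then |L| = ℏ√(3·4) = 2√3 ℏ.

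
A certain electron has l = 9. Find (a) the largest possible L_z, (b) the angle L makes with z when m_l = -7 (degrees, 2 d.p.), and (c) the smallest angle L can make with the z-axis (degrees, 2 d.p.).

L_z,max = lℏ = 9ℏ.
For m_l = -7: cos θ = -7/√90, θ ≈ 137.55°.
cos θ_min = 9/√90, so θ_min ≈ 18.43°.

L_z,max = 9ℏ; θ(m_l=-7) ≈ 137.55°; θ_min ≈ 18.43°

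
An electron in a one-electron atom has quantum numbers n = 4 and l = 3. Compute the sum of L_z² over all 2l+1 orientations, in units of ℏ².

Σ(L_z)² = 28 ℏ²

The allowed m_l values are -3, -2, -1, 0, 1, 2, 3.
Summing m² from −3 to 3: Σ m_l² = 28.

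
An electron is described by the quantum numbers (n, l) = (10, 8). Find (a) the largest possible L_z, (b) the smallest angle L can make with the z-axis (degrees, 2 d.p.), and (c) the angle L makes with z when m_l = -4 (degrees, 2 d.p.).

L_z,max = 8ℏ; θ_min ≈ 19.47°; θ(m_l=-4) ≈ 118.13°

L_z,max = lℏ = 8ℏ.
cos θ_min = 8/√72, so θ_min ≈ 19.47°.
For m_l = -4: cos θ = -4/√72, θ ≈ 118.13°.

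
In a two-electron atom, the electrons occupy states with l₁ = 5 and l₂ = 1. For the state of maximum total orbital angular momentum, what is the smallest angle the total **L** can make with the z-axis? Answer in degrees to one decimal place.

θ_min ≈ 22.2°

The total orbital quantum number L ranges from |l₁ − l₂| to l₁ + l₂ in integer steps.
Allowed values: L = 4, 5, 6.
The maximum is L = 6, with |L_tot| = ℏ√(6·7) = √42 ℏ.
The minimum angle with z is arccos(6/√42) ≈ 22.2°.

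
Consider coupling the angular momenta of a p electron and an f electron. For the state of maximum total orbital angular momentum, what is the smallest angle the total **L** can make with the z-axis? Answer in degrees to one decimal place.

L runs from |1 − 3| = 2 to 1 + 3 = 4.
L ∈ {2, 3, 4}.
The maximum is L = 4, with |L_tot| = ℏ√(4·5) = 2√5 ℏ.
The minimum angle with z is arccos(4/√20) ≈ 26.6°.

θ_min ≈ 26.6°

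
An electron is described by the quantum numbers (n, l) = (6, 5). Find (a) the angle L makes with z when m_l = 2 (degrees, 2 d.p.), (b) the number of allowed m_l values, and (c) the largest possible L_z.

For m_l = 2: cos θ = 2/√30, θ ≈ 68.58°.
There are 2l+1 = 11 values of m_l.
L_z,max = lℏ = 5ℏ.

θ(m_l=2) ≈ 68.58°; 11 values; L_z,max = 5ℏ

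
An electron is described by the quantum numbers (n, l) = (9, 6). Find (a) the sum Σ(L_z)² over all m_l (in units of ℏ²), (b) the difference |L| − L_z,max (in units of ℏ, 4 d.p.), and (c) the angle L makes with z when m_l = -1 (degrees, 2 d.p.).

Σ m_l² = 182, so Σ(L_z)² = 182 ℏ².
|L| − L_z,max = (√42 − 6)ℏ ≈ 0.4807ℏ.
For m_l = -1: cos θ = -1/√42, θ ≈ 98.88°.

Σ(L_z)² = 182 ℏ²; |L|−L_z,max ≈ 0.4807ℏ; θ(m_l=-1) ≈ 98.88°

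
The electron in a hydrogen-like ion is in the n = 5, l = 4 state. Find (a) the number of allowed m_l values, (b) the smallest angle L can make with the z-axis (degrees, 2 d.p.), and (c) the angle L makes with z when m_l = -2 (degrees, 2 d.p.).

9 values; θ_min ≈ 26.57°; θ(m_l=-2) ≈ 116.57°

There are 2l+1 = 9 values of m_l.
cos θ_min = 4/√20, so θ_min ≈ 26.57°.
For m_l = -2: cos θ = -2/√20, θ ≈ 116.57°.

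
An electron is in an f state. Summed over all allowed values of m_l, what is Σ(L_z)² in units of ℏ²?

For an f orbital, l = 3.
The allowed m_l values are -3, -2, -1, 0, 1, 2, 3.
Σ m_l² = 2·(1 + 4 + 9) = 28.

Σ(L_z)² = 28 ℏ²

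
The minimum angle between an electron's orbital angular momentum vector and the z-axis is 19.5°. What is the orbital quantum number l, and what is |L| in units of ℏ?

l = 8, |L| = 6√2 ℏ ≈ 8.485ℏ

cos θ_min = l/√(l(l+1)) = √(l/(l+1)), so l/(l+1) = cos²(19.5°) = 0.8886.
Solving: l = 8.
Then |L| = ℏ√(8·9) = 6√2 ℏ.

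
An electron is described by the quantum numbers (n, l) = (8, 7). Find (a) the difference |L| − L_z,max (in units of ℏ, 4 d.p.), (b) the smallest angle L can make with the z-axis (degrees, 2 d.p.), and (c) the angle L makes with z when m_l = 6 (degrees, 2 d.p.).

|L| − L_z,max = (2√14 − 7)ℏ ≈ 0.4833ℏ.
cos θ_min = 7/√56, so θ_min ≈ 20.70°.
For m_l = 6: cos θ = 6/√56, θ ≈ 36.70°.

|L|−L_z,max ≈ 0.4833ℏ; θ_min ≈ 20.70°; θ(m_l=6) ≈ 36.70°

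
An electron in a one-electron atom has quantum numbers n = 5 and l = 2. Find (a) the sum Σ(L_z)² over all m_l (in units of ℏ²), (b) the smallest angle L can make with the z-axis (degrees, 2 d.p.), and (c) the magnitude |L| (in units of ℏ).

Σ m_l² = 10, so Σ(L_z)² = 10 ℏ².
cos θ_min = 2/√6, so θ_min ≈ 35.26°.
|L| = ℏ√(2·3) = √6 ℏ ≈ 2.449ℏ.

Σ(L_z)² = 10 ℏ²; θ_min ≈ 35.26°; |L| = √6 ℏ ≈ 2.449ℏ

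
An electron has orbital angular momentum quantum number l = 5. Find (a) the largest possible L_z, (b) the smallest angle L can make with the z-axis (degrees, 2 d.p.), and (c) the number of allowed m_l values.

L_z,max = lℏ = 5ℏ.
cos θ_min = 5/√30, so θ_min ≈ 24.09°.
There are 2l+1 = 11 values of m_l.

L_z,max = 5ℏ; θ_min ≈ 24.09°; 11 values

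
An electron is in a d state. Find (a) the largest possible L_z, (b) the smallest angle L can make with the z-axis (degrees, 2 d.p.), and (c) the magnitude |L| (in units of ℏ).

L_z,max = 2ℏ; θ_min ≈ 35.26°; |L| = √6 ℏ ≈ 2.449ℏ

For a d orbital, l = 2.
L_z,max = lℏ = 2ℏ.
cos θ_min = 2/√6, so θ_min ≈ 35.26°.
|L| = ℏ√(2·3) = √6 ℏ ≈ 2.449ℏ.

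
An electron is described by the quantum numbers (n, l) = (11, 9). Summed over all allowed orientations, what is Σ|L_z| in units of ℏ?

m_l ∈ {-9, -8, -7, -6, -5, -4, -3, -2, -1, 0, 1, 2, 3, 4, 5, 6, 7, 8, 9}.
Σ|m_l| = 2·9(9+1)/2 = 90.

Σ|L_z| = 90 ℏ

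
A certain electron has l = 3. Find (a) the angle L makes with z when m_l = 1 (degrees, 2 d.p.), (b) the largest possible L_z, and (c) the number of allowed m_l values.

For m_l = 1: cos θ = 1/√12, θ ≈ 73.22°.
L_z,max = lℏ = 3ℏ.
There are 2l+1 = 7 values of m_l.

θ(m_l=1) ≈ 73.22°; L_z,max = 3ℏ; 7 values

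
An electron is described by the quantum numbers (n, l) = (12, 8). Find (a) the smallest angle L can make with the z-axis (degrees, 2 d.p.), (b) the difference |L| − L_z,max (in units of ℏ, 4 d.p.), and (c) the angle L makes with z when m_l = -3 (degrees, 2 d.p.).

cos θ_min = 8/√72, so θ_min ≈ 19.47°.
|L| − L_z,max = (6√2 − 8)ℏ ≈ 0.4853ℏ.
For m_l = -3: cos θ = -3/√72, θ ≈ 110.70°.

θ_min ≈ 19.47°; |L|−L_z,max ≈ 0.4853ℏ; θ(m_l=-3) ≈ 110.70°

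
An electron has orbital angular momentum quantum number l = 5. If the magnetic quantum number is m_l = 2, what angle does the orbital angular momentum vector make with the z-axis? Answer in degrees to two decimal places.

θ ≈ 68.58°

|L| = ℏ√(l(l+1)) = √30 ℏ.
L_z = m_l ℏ = 2ℏ.
cos θ = L_z/|L| = 2/√30, so θ ≈ 68.58°.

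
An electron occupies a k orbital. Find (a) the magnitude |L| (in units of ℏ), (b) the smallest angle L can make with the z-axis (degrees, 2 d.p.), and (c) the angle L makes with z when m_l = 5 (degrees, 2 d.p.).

A k state has l = 7.
|L| = ℏ√(7·8) = 2√14 ℏ ≈ 7.483ℏ.
cos θ_min = 7/√56, so θ_min ≈ 20.70°.
For m_l = 5: cos θ = 5/√56, θ ≈ 48.08°.

|L| = 2√14 ℏ ≈ 7.483ℏ; θ_min ≈ 20.70°; θ(m_l=5) ≈ 48.08°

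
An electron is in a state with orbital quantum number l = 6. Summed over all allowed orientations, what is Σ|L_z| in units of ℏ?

The allowed m_l values are -6, -5, -4, -3, -2, -1, 0, 1, 2, 3, 4, 5, 6.
Σ|m_l| = 2(1+2+…+6) = 42.

Σ|L_z| = 42 ℏ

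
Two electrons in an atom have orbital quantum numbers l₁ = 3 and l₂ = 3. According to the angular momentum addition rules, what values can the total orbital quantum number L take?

L = 0, 1, 2, 3, 4, 5, 6

By the triangle rule, |l₁ − l₂| ≤ L ≤ l₁ + l₂.
Allowed values: L = 0, 1, 2, 3, 4, 5, 6.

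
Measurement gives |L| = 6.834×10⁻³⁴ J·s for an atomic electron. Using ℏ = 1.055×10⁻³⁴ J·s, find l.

|L|/ℏ = (6.834×10⁻³⁴)/(1.055×10⁻³⁴) ≈ 6.478.
l(l+1) ≈ 6.478² ≈ 41.96, so l = 6.

l = 6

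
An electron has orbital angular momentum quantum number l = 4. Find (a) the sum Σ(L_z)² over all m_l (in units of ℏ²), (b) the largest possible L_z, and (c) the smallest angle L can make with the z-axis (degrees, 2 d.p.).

Σ m_l² = 60, so Σ(L_z)² = 60 ℏ².
L_z,max = lℏ = 4ℏ.
cos θ_min = 4/√20, so θ_min ≈ 26.57°.

Σ(L_z)² = 60 ℏ²; L_z,max = 4ℏ; θ_min ≈ 26.57°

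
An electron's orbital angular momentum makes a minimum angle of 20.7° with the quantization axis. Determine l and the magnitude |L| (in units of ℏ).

cos θ_min = l/√(l(l+1)) = √(l/(l+1)), so l/(l+1) = cos²(20.7°) = 0.8751.
l = cos²θ/sin²θ ≈ 7.
Then |L| = ℏ√(7·8) = 2√14 ℏ.

l = 7, |L| = 2√14 ℏ ≈ 7.483ℏ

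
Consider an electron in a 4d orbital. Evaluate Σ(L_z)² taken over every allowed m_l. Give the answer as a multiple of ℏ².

Σ(L_z)² = 10 ℏ²

The 4d subshell has l = 2.
m_l runs from −2 to 2, i.e. {-2, -1, 0, 1, 2}.
Σ m_l² = l(l+1)(2l+1)/3 = 2·3·5/3 = 10.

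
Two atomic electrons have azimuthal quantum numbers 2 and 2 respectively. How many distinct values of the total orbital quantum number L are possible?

L runs from |2 − 2| = 0 to 2 + 2 = 4.
So L can be 0, 1, 2, 3, 4.
That is 5 values.

5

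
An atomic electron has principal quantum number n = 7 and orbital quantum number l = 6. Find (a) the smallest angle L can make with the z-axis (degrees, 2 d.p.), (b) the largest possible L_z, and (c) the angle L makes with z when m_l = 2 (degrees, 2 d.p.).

cos θ_min = 6/√42, so θ_min ≈ 22.21°.
L_z,max = lℏ = 6ℏ.
For m_l = 2: cos θ = 2/√42, θ ≈ 72.02°.

θ_min ≈ 22.21°; L_z,max = 6ℏ; θ(m_l=2) ≈ 72.02°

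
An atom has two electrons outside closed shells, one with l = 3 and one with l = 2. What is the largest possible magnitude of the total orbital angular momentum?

Angular momentum addition gives L = |l₁ − l₂|, …, l₁ + l₂.
Allowed values: L = 1, 2, 3, 4, 5.
The largest magnitude corresponds to L = 5: |L_tot| = ℏ√(5·6) = √30 ℏ.

|L_tot|_max = √30 ℏ ≈ 5.477ℏ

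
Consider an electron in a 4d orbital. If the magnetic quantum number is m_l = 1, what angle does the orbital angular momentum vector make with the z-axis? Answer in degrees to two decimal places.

θ ≈ 65.91°

4d means n = 4, l = 2.
|L|² = l(l+1)ℏ² = 6ℏ², so |L| = √6 ℏ.
L_z = m_l ℏ = 1ℏ.
cos θ = L_z/|L| = 1/√6, so θ ≈ 65.91°.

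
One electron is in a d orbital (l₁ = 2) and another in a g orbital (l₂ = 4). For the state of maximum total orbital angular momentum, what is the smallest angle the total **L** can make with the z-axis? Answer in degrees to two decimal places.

The total orbital quantum number L ranges from |l₁ − l₂| to l₁ + l₂ in integer steps.
L ∈ {2, 3, 4, 5, 6}.
The maximum is L = 6, with |L_tot| = ℏ√(6·7) = √42 ℏ.
The minimum angle with z is arccos(6/√42) ≈ 22.21°.

θ_min ≈ 22.21°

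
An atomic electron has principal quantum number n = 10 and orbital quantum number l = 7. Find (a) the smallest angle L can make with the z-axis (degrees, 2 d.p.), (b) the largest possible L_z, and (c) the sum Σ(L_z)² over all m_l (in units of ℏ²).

cos θ_min = 7/√56, so θ_min ≈ 20.70°.
L_z,max = lℏ = 7ℏ.
Σ m_l² = 280, so Σ(L_z)² = 280 ℏ².

θ_min ≈ 20.70°; L_z,max = 7ℏ; Σ(L_z)² = 280 ℏ²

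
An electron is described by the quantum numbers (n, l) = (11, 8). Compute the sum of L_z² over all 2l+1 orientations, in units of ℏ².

Σ(L_z)² = 408 ℏ²

m_l ∈ {-8, -7, -6, -5, -4, -3, -2, -1, 0, 1, 2, 3, 4, 5, 6, 7, 8}.
Summing m² from −8 to 8: Σ m_l² = 408.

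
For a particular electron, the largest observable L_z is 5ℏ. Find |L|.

|L| = √30 ℏ ≈ 5.477ℏ

L_z,max = lℏ, so l = 5.
|L| = √(l(l+1)) ℏ = √30 ℏ.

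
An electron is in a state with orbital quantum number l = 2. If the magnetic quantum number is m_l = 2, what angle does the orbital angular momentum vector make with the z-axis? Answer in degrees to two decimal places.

θ ≈ 35.26°

|L| = √(l(l+1)) ℏ = √6 ℏ.
L_z = m_l ℏ = 2ℏ.
cos θ = L_z/|L| = 2/√6, so θ ≈ 35.26°.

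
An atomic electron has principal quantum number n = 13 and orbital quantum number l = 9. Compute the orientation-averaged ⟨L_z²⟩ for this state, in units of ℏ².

The allowed m_l values are -9, -8, -7, -6, -5, -4, -3, -2, -1, 0, 1, 2, 3, 4, 5, 6, 7, 8, 9.
Average of L_z² over 19 states: 570/19 ℏ² = 30 ℏ².

⟨L_z²⟩ = 30 ℏ²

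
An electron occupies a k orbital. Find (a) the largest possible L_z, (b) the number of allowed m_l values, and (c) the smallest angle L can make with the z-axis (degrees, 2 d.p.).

A k state has l = 7.
L_z,max = lℏ = 7ℏ.
There are 2l+1 = 15 values of m_l.
cos θ_min = 7/√56, so θ_min ≈ 20.70°.

L_z,max = 7ℏ; 15 values; θ_min ≈ 20.70°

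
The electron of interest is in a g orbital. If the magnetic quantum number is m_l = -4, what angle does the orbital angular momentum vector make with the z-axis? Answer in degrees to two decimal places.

θ ≈ 153.43°

For a g orbital, l = 4.
|L|² = l(l+1)ℏ² = 20ℏ², so |L| = 2√5 ℏ.
L_z = m_l ℏ = −4ℏ.
cos θ = L_z/|L| = -4/√20, so θ ≈ 153.43°.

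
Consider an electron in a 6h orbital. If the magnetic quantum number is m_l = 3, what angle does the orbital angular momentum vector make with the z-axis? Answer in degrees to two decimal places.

6h means n = 6, l = 5.
|L|² = l(l+1)ℏ² = 30ℏ², so |L| = √30 ℏ.
L_z = m_l ℏ = 3ℏ.
cos θ = L_z/|L| = 3/√30, so θ ≈ 56.79°.

θ ≈ 56.79°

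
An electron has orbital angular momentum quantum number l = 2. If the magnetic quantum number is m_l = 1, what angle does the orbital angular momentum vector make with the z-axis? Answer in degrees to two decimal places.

|L|² = l(l+1)ℏ² = 6ℏ², so |L| = √6 ℏ.
L_z = m_l ℏ = 1ℏ.
cos θ = L_z/|L| = 1/√6, so θ ≈ 65.91°.

θ ≈ 65.91°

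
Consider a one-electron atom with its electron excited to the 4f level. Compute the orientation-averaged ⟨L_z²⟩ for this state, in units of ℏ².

The 4f level has l = 3.
m_l ∈ {-3, -2, -1, 0, 1, 2, 3}.
⟨L_z²⟩ = ℏ²·(Σ m_l²)/(2l+1) = ℏ²·28/7 = 4ℏ².

⟨L_z²⟩ = 4 ℏ²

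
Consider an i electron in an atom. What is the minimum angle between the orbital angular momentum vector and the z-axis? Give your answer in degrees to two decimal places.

For an i orbital, l = 6.
|L|² = l(l+1)ℏ² = 42ℏ², so |L| = √42 ℏ.
The smallest angle corresponds to the largest L_z, i.e. m_l = l = 6, giving L_z = 6ℏ.
cos θ_min = 6/√42, so θ_min ≈ 22.21°.

θ_min ≈ 22.21°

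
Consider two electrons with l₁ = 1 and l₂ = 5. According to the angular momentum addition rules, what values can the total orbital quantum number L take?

By the triangle rule, |l₁ − l₂| ≤ L ≤ l₁ + l₂.
L ∈ {4, 5, 6}.

L = 4, 5, 6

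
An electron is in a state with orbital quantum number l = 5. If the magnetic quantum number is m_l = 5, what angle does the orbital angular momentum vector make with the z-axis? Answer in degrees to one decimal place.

θ ≈ 24.1°

|L|² = l(l+1)ℏ² = 30ℏ², so |L| = √30 ℏ.
L_z = m_l ℏ = 5ℏ.
cos θ = L_z/|L| = 5/√30, so θ ≈ 24.1°.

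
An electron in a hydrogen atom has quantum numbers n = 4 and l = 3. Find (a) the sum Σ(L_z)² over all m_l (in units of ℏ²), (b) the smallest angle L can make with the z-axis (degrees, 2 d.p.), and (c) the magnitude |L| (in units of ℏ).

Σ m_l² = 28, so Σ(L_z)² = 28 ℏ².
cos θ_min = 3/√12, so θ_min ≈ 30.00°.
|L| = ℏ√(3·4) = 2√3 ℏ ≈ 3.464ℏ.

Σ(L_z)² = 28 ℏ²; θ_min ≈ 30.00°; |L| = 2√3 ℏ ≈ 3.464ℏ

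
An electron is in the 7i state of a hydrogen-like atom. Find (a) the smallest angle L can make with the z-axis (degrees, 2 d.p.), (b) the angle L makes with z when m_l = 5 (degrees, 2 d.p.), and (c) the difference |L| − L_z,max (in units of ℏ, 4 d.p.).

θ_min ≈ 22.21°; θ(m_l=5) ≈ 39.51°; |L|−L_z,max ≈ 0.4807ℏ

The 7i subshell has l = 6.
cos θ_min = 6/√42, so θ_min ≈ 22.21°.
For m_l = 5: cos θ = 5/√42, θ ≈ 39.51°.
|L| − L_z,max = (√42 − 6)ℏ ≈ 0.4807ℏ.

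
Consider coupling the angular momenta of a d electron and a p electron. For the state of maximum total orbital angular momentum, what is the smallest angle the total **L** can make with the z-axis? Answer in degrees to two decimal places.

Angular momentum addition gives L = |l₁ − l₂|, …, l₁ + l₂.
So L can be 1, 2, 3.
The maximum is L = 3, with |L_tot| = ℏ√(3·4) = 2√3 ℏ.
The minimum angle with z is arccos(3/√12) ≈ 30.00°.

θ_min ≈ 30.00°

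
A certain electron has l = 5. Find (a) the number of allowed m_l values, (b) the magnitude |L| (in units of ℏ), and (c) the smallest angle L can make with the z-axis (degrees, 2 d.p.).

11 values; |L| = √30 ℏ ≈ 5.477ℏ; θ_min ≈ 24.09°

There are 2l+1 = 11 values of m_l.
|L| = ℏ√(5·6) = √30 ℏ ≈ 5.477ℏ.
cos θ_min = 5/√30, so θ_min ≈ 24.09°.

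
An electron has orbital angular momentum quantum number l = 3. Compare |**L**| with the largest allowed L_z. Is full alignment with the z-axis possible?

|L| = 2√3 ℏ ≈ 3.4641ℏ, while L_z,max = lℏ = 3ℏ.
Since |L| > L_z,max, the vector can never point exactly along z; the closest it comes is θ_min = arccos(3/√12) ≈ 30.0°.

No: L_z,max = 3ℏ < |L| = 2√3 ℏ ≈ 3.464ℏ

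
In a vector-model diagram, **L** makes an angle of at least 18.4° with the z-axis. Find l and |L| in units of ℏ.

cos²θ_min = l/(l+1) = 0.9004.
Solving: l = 9.
Then |L| = ℏ√(9·10) = 3√10 ℏ.

l = 9, |L| = 3√10 ℏ ≈ 9.487ℏ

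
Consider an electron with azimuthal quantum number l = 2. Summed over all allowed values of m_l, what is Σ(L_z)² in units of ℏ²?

Σ(L_z)² = 10 ℏ²

m_l ∈ {-2, -1, 0, 1, 2}.
Summing m² from −2 to 2: Σ m_l² = 10.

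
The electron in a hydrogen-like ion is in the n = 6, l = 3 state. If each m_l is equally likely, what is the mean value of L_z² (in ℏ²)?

⟨L_z²⟩ = 4 ℏ²

The allowed m_l values are -3, -2, -1, 0, 1, 2, 3.
⟨L_z²⟩ = ℏ²·(Σ m_l²)/(2l+1) = ℏ²·28/7 = 4ℏ².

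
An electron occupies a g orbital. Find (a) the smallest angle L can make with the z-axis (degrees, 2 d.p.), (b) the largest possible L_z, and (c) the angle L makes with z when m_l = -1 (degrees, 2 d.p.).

G corresponds to l = 4.
cos θ_min = 4/√20, so θ_min ≈ 26.57°.
L_z,max = lℏ = 4ℏ.
For m_l = -1: cos θ = -1/√20, θ ≈ 102.92°.

θ_min ≈ 26.57°; L_z,max = 4ℏ; θ(m_l=-1) ≈ 102.92°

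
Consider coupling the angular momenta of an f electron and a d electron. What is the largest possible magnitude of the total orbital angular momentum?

|L_tot|_max = √30 ℏ ≈ 5.477ℏ

Angular momentum addition gives L = |l₁ − l₂|, …, l₁ + l₂.
Allowed values: L = 1, 2, 3, 4, 5.
The largest magnitude corresponds to L = 5: |L_tot| = ℏ√(5·6) = √30 ℏ.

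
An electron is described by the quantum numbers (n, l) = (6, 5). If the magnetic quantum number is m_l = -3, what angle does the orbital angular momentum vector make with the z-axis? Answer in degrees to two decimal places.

|L| = ℏ√(l(l+1)) = √30 ℏ.
L_z = m_l ℏ = −3ℏ.
cos θ = L_z/|L| = -3/√30, so θ ≈ 123.21°.

θ ≈ 123.21°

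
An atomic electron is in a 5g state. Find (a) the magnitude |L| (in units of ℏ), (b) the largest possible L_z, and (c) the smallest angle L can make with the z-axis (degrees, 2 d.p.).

|L| = 2√5 ℏ ≈ 4.472ℏ; L_z,max = 4ℏ; θ_min ≈ 26.57°

For 5g, l = 4.
|L| = ℏ√(4·5) = 2√5 ℏ ≈ 4.472ℏ.
L_z,max = lℏ = 4ℏ.
cos θ_min = 4/√20, so θ_min ≈ 26.57°.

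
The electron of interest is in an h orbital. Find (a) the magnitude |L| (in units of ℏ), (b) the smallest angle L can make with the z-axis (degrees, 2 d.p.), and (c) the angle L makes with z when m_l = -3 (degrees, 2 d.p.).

|L| = √30 ℏ ≈ 5.477ℏ; θ_min ≈ 24.09°; θ(m_l=-3) ≈ 123.21°

The letter h corresponds to l = 5.
|L| = ℏ√(5·6) = √30 ℏ ≈ 5.477ℏ.
cos θ_min = 5/√30, so θ_min ≈ 24.09°.
For m_l = -3: cos θ = -3/√30, θ ≈ 123.21°.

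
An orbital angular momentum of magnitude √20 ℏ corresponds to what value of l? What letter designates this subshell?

l = 4 (g orbital)

(|L|/ℏ)² = l(l+1) = 20.
The positive root is l = 4.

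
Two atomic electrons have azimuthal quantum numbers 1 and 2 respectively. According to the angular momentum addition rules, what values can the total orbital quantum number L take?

L = 1, 2, 3

The total orbital quantum number L ranges from |l₁ − l₂| to l₁ + l₂ in integer steps.
So L can be 1, 2, 3.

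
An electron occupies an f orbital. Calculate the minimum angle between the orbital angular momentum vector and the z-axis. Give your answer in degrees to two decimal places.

The letter f corresponds to l = 3.
|L| = ℏ√(l(l+1)) = 2√3 ℏ.
The smallest angle corresponds to the largest L_z, i.e. m_l = l = 3, giving L_z = 3ℏ.
cos θ_min = 3/√12, so θ_min ≈ 30.00°.

θ_min ≈ 30.00°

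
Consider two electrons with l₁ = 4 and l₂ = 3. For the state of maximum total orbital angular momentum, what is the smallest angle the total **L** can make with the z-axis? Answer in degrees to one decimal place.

L runs from |4 − 3| = 1 to 4 + 3 = 7.
Allowed values: L = 1, 2, 3, 4, 5, 6, 7.
The maximum is L = 7, with |L_tot| = ℏ√(7·8) = 2√14 ℏ.
The minimum angle with z is arccos(7/√56) ≈ 20.7°.

θ_min ≈ 20.7°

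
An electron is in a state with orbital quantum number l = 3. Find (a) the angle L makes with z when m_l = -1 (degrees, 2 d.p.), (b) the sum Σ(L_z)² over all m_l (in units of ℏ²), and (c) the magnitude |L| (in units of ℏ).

θ(m_l=-1) ≈ 106.78°; Σ(L_z)² = 28 ℏ²; |L| = 2√3 ℏ ≈ 3.464ℏ

For m_l = -1: cos θ = -1/√12, θ ≈ 106.78°.
Σ m_l² = 28, so Σ(L_z)² = 28 ℏ².
|L| = ℏ√(3·4) = 2√3 ℏ ≈ 3.464ℏ.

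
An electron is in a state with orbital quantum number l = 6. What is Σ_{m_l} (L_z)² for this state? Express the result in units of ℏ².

Σ(L_z)² = 182 ℏ²

m_l ∈ {-6, -5, -4, -3, -2, -1, 0, 1, 2, 3, 4, 5, 6}.
Σ m_l² = l(l+1)(2l+1)/3 = 6·7·13/3 = 182.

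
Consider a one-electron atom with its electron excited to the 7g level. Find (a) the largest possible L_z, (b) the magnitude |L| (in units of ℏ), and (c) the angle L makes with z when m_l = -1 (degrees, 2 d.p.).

The 7g level has l = 4.
L_z,max = lℏ = 4ℏ.
|L| = ℏ√(4·5) = 2√5 ℏ ≈ 4.472ℏ.
For m_l = -1: cos θ = -1/√20, θ ≈ 102.92°.

L_z,max = 4ℏ; |L| = 2√5 ℏ ≈ 4.472ℏ; θ(m_l=-1) ≈ 102.92°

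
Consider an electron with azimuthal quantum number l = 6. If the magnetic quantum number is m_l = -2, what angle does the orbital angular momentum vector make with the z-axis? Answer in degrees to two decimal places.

|L|² = l(l+1)ℏ² = 42ℏ², so |L| = √42 ℏ.
L_z = m_l ℏ = −2ℏ.
cos θ = L_z/|L| = -2/√42, so θ ≈ 107.98°.

θ ≈ 107.98°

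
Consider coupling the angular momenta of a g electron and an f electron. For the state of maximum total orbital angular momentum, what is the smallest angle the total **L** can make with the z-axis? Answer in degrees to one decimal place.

The total orbital quantum number L ranges from |l₁ − l₂| to l₁ + l₂ in integer steps.
L ∈ {1, 2, 3, 4, 5, 6, 7}.
The maximum is L = 7, with |L_tot| = ℏ√(7·8) = 2√14 ℏ.
The minimum angle with z is arccos(7/√56) ≈ 20.7°.

θ_min ≈ 20.7°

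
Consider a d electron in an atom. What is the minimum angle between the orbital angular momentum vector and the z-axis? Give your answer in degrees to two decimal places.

θ_min ≈ 35.26°

D corresponds to l = 2.
|L| = ℏ√(l(l+1)) = √6 ℏ.
The smallest angle corresponds to the largest L_z, i.e. m_l = l = 2, giving L_z = 2ℏ.
cos θ_min = 2/√6, so θ_min ≈ 35.26°.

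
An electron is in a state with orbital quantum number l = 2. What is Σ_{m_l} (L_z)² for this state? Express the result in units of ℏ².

Σ(L_z)² = 10 ℏ²

m_l runs from −2 to 2, i.e. {-2, -1, 0, 1, 2}.
Σ m_l² = 2·(1 + 4) = 10.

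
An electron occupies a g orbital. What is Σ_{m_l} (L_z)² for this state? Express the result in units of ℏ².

Σ(L_z)² = 60 ℏ²

For a g orbital, l = 4.
The allowed m_l values are -4, -3, -2, -1, 0, 1, 2, 3, 4.
Σ m_l² = l(l+1)(2l+1)/3 = 4·5·9/3 = 60.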